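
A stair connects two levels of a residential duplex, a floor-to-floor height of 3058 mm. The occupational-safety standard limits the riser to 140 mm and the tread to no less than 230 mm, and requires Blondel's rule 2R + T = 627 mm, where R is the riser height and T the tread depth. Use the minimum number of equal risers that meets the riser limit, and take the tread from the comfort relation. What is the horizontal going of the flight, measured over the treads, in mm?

7329 mm

At most 140 each: 3058/140 = 21.84, giving 22 risers.
Riser R = 3058 / 22 = 139 mm, within the 140 mm limit.
From 2R + T = 627: T = 627 − 278 = 349 mm.
Treads = 22 − 1 = 21; going = 21 × 349 = 7329 mm.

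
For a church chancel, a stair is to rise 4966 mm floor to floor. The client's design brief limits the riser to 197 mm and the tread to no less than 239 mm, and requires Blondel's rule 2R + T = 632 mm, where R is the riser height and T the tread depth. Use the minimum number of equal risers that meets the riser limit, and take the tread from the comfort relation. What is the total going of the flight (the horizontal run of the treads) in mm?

4966 / 197 = 25.208 → round up to 26 risers.
R = 4966 ÷ 26 = 191 mm.
From 2R + T = 632: T = 632 − 382 = 250 mm.
26 risers give 25 treads; going = 25 × 250 = 6250 mm.

6250 mm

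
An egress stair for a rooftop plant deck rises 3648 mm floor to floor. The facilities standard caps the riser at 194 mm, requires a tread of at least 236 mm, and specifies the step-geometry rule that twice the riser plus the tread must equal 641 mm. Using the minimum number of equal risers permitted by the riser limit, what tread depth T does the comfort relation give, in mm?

257 mm

⌈3648/194⌉ = 19 risers.
R = 3648 ÷ 19 = 192 mm.
Tread T = 641 − 2 × 192 = 257 mm (≥ 236 mm).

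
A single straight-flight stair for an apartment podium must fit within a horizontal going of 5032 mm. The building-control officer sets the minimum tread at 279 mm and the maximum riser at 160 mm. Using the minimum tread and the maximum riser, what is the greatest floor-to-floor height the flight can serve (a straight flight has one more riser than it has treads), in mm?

Treads that fit: ⌊5032 / 279⌋ = 18.
Risers = treads + 1 = 19.
Maximum height = 19 × 160 = 3040 mm.

3040 mm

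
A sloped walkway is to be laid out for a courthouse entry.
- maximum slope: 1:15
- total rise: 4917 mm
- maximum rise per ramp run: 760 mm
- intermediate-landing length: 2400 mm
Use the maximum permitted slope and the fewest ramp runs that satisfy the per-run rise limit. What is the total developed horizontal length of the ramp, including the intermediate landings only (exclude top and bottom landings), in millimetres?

⌈4917/760⌉ = 7 ramp runs. That means 6 intermediate landings.
Horizontal run for 4917 mm of rise at 1:15 is 4917 × 15 = 73755 mm.
Intermediate landings: 6 × 2400 = 14400 mm.
Developed length = 73755 + 14400 = 88155 mm.

88155 mm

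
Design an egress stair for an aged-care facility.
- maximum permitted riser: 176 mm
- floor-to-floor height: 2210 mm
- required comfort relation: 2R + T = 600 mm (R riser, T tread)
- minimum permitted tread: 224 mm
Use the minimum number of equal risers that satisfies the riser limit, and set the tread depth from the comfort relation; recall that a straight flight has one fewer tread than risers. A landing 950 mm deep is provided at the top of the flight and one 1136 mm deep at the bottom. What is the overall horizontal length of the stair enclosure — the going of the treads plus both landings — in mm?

5206 mm

⌈2210/176⌉ = 13 risers.
R = 2210 ÷ 13 = 170 mm.
Tread T = 600 − 2 × 170 = 260 mm (≥ 224 mm).
Treads = 13 − 1 = 12; going = 12 × 260 = 3120 mm.
Enclosure = 3120 + 950 + 1136 = 5206 mm.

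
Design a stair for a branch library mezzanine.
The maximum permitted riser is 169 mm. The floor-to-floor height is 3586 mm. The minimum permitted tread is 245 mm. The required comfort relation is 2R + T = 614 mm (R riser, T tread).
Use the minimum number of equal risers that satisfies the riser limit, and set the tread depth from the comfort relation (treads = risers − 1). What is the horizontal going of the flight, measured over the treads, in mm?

3586 / 169 = 21.22, so 22 risers are needed.
Riser R = 3586 / 22 = 163 mm, within the 169 mm limit.
T = 614 − 2·163 = 288 mm, which satisfies the 245 mm minimum.
22 risers give 21 treads; going = 21 × 288 = 6048 mm.

6048 mm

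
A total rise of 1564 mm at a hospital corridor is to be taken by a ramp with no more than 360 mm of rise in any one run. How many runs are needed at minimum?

5 runs

1564 / 360 = 4.344 → round up to 5 ramp runs.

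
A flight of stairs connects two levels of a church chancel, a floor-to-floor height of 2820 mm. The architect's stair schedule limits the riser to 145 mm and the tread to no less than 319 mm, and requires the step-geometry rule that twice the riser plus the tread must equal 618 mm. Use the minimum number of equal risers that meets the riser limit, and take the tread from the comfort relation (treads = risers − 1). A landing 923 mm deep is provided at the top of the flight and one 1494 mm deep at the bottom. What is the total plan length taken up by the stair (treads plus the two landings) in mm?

At most 145 each: 2820/145 = 19.45, giving 20 risers.
Each riser is 2820/20 = 141 mm (≤ 145 mm).
Tread T = 618 − 2 × 141 = 336 mm (≥ 319 mm).
Treads = 20 − 1 = 19; going = 19 × 336 = 6384 mm.
Add landings: 6384 + 923 + 1494 = 8801 mm.

8801 mm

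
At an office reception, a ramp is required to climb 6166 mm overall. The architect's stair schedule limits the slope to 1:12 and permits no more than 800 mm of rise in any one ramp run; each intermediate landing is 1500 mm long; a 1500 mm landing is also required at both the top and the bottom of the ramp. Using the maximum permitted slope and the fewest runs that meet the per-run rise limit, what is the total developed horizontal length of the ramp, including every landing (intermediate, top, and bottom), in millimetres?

⌈6166/800⌉ = 8 ramp runs. That means 7 intermediate landings.
Horizontal run for 6166 mm of rise at 1:12 is 6166 × 12 = 73992 mm.
Intermediate landings: 7 × 1500 = 10500 mm.
Top and bottom landings: 2 × 1500 = 3000 mm.
Total = 73992 + 10500 + 3000 = 87492 mm.

87492 mm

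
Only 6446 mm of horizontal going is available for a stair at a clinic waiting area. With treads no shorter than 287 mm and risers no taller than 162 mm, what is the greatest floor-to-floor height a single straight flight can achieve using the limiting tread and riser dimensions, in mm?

6446 / 287 = 22.46, so 22 treads fit.
Risers = treads + 1 = 23.
Maximum height = 23 × 162 = 3726 mm.

3726 mm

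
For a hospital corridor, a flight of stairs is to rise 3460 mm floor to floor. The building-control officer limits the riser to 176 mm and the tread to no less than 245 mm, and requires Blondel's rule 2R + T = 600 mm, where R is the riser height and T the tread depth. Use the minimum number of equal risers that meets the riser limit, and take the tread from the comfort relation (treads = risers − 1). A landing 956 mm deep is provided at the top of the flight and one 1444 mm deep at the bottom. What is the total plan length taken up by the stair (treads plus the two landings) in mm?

⌈3460/176⌉ = 20 risers.
Each riser is 3460/20 = 173 mm (≤ 176 mm).
From 2R + T = 600: T = 600 − 346 = 254 mm.
20 risers give 19 treads; going = 19 × 254 = 4826 mm.
Enclosure = 4826 + 956 + 1444 = 7226 mm.

7226 mm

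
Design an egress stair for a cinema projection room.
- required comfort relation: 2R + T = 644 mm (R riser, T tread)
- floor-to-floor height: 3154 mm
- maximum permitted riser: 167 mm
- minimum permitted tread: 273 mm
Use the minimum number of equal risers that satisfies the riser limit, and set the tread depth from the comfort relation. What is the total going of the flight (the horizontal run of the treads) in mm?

5616 mm

At most 167 each: 3154/167 = 18.89, giving 19 risers.
Each riser is 3154/19 = 166 mm (≤ 167 mm).
Tread T = 644 − 2 × 166 = 312 mm (≥ 273 mm).
Treads = 19 − 1 = 18; going = 18 × 312 = 5616 mm.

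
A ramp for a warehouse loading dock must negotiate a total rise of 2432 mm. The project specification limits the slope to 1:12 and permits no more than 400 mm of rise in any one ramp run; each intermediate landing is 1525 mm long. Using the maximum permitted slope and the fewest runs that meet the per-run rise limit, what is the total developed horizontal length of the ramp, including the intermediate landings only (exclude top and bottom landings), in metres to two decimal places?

38.33 m

2432 / 400 = 6.080 → round up to 7 ramp runs. That means 6 intermediate landings.
Ramp run (horizontal) at 1:12: 2432 × 12 = 29184 mm.
6 intermediate landings contribute 6 × 1525 = 9150 mm.
Developed length = 29184 + 9150 = 38334 mm.
= 38.33 m.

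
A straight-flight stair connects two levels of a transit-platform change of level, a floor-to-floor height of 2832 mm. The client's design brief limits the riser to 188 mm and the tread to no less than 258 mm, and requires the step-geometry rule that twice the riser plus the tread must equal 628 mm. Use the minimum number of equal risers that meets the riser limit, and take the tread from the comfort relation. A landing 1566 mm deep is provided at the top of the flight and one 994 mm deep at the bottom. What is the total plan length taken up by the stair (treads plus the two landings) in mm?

6670 mm

⌈2832/188⌉ = 16 risers.
R = 2832 ÷ 16 = 177 mm.
From 2R + T = 628: T = 628 − 354 = 274 mm.
16 risers give 15 treads; going = 15 × 274 = 4110 mm.
Add landings: 4110 + 1566 + 994 = 6670 mm.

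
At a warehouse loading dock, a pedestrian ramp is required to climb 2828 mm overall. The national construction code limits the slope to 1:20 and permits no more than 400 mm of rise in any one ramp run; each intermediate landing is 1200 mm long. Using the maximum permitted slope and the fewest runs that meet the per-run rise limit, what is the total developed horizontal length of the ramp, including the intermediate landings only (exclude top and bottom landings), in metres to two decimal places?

64.96 m

⌈2828/400⌉ = 8 ramp runs. That means 7 intermediate landings.
Horizontal run for 2828 mm of rise at 1:20 is 2828 × 20 = 56560 mm.
7 intermediate landings contribute 7 × 1200 = 8400 mm.
Developed length = 56560 + 8400 = 64960 mm.
= 64.96 m.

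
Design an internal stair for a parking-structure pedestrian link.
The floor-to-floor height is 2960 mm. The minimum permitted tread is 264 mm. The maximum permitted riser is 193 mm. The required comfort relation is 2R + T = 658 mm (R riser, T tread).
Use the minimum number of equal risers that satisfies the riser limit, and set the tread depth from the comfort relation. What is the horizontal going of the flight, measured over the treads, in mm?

4320 mm

At most 193 each: 2960/193 = 15.34, giving 16 risers.
Each riser is 2960/16 = 185 mm (≤ 193 mm).
T = 658 − 2·185 = 288 mm, which satisfies the 264 mm minimum.
Treads = 16 − 1 = 15; going = 15 × 288 = 4320 mm.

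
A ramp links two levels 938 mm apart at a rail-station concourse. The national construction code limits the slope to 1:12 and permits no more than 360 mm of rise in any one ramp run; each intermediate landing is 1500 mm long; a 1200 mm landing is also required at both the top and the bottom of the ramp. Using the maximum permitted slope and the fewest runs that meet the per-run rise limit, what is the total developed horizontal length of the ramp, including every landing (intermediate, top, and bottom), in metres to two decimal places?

16.66 m

938 / 360 = 2.606 → round up to 3 ramp runs. That means 2 intermediate landings.
Ramp run (horizontal) at 1:12: 938 × 12 = 11256 mm.
2 intermediate landings contribute 2 × 1500 = 3000 mm.
Top and bottom landings: 2 × 1200 = 2400 mm.
Total = 11256 + 3000 + 2400 = 16656 mm.
= 16.66 m.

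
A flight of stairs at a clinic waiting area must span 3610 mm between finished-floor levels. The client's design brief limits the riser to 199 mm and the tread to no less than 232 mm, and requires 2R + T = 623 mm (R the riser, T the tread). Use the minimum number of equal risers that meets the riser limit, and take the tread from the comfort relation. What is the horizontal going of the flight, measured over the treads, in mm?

4374 mm

3610 / 199 = 18.141 → round up to 19 risers.
Each riser is 3610/19 = 190 mm (≤ 199 mm).
Tread T = 623 − 2 × 190 = 243 mm (≥ 232 mm).
Going = (19 − 1) × 243 = 4374 mm.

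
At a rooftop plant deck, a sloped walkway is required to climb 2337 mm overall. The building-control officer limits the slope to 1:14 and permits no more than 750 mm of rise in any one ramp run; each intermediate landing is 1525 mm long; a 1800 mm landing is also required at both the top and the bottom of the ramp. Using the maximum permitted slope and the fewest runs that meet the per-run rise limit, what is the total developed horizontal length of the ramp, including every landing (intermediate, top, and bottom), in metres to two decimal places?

2337 / 750 = 3.12, so 4 ramp runs are needed. That means 3 intermediate landings.
Horizontal run for 2337 mm of rise at 1:14 is 2337 × 14 = 32718 mm.
3 intermediate landings contribute 3 × 1525 = 4575 mm.
Top and bottom landings: 2 × 1800 = 3600 mm.
Total = 32718 + 4575 + 3600 = 40893 mm.
= 40.89 m.

40.89 m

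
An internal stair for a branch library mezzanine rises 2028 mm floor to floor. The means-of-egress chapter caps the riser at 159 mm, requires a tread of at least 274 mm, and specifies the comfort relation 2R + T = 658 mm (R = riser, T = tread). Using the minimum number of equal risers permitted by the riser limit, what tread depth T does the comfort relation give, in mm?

346 mm

⌈2028/159⌉ = 13 risers.
R = 2028 ÷ 13 = 156 mm.
Tread T = 658 − 2 × 156 = 346 mm (≥ 274 mm).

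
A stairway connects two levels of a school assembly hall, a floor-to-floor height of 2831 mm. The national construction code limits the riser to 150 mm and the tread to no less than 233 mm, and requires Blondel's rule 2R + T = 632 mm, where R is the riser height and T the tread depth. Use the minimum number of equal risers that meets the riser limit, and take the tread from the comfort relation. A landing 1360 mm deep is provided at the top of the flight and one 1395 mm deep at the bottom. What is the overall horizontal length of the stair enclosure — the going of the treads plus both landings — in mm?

2831 / 150 = 18.873 → round up to 19 risers.
R = 2831 ÷ 19 = 149 mm.
T = 632 − 2·149 = 334 mm, which satisfies the 233 mm minimum.
Going = (19 − 1) × 334 = 6012 mm.
Add landings: 6012 + 1360 + 1395 = 8767 mm.

8767 mm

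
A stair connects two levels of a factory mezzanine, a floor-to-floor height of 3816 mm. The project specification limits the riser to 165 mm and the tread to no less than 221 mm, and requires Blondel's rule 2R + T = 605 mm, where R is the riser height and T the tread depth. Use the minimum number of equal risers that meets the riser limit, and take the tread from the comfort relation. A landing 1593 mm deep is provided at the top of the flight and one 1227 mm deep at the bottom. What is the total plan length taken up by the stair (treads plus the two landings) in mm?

⌈3816/165⌉ = 24 risers.
Riser R = 3816 / 24 = 159 mm, within the 165 mm limit.
Tread T = 605 − 2 × 159 = 287 mm (≥ 221 mm).
24 risers give 23 treads; going = 23 × 287 = 6601 mm.
Add landings: 6601 + 1593 + 1227 = 9421 mm.

9421 mm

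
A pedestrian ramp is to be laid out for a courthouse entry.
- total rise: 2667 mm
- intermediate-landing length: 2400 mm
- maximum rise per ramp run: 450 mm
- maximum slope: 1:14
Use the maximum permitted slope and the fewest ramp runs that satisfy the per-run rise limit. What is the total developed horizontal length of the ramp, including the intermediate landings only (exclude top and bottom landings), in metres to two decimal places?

2667 / 450 = 5.93, so 6 ramp runs are needed. That means 5 intermediate landings.
Horizontal run for 2667 mm of rise at 1:14 is 2667 × 14 = 37338 mm.
Intermediate landings: 5 × 2400 = 12000 mm.
Total developed length = 37338 + 12000 = 49338 mm.
= 49.34 m.

49.34 m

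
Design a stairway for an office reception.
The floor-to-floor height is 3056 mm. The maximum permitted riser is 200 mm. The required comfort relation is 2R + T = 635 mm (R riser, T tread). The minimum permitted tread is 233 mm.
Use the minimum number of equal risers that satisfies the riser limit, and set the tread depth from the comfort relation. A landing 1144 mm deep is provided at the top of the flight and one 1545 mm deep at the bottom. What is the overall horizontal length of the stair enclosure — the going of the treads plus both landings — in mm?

At most 200 each: 3056/200 = 15.28, giving 16 risers.
Each riser is 3056/16 = 191 mm (≤ 200 mm).
T = 635 − 2·191 = 253 mm, which satisfies the 233 mm minimum.
Going = (16 − 1) × 253 = 3795 mm.
Add landings: 3795 + 1144 + 1545 = 6484 mm.

6484 mm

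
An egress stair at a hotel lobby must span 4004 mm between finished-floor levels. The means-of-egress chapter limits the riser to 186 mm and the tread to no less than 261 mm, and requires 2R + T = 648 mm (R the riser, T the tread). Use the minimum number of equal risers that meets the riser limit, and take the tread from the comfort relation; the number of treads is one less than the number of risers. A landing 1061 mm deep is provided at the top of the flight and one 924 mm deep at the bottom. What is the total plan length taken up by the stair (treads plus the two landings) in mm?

4004 / 186 = 21.53, so 22 risers are needed.
Riser R = 4004 / 22 = 182 mm, within the 186 mm limit.
T = 648 − 2·182 = 284 mm, which satisfies the 261 mm minimum.
Going = (22 − 1) × 284 = 5964 mm.
Add landings: 5964 + 1061 + 924 = 7949 mm.

7949 mm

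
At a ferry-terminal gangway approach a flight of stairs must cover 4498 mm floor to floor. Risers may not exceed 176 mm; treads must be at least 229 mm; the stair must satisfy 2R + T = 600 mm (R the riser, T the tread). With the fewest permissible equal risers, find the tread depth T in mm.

⌈4498/176⌉ = 26 risers.
Each riser is 4498/26 = 173 mm (≤ 176 mm).
From 2R + T = 600: T = 600 − 346 = 254 mm.

254 mm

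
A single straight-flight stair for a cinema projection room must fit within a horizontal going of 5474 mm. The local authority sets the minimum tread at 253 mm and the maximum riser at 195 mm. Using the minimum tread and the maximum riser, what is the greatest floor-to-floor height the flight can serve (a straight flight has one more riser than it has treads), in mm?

4290 mm

Treads that fit: ⌊5474 / 253⌋ = 21.
Risers = treads + 1 = 22.
Maximum height = 22 × 195 = 4290 mm.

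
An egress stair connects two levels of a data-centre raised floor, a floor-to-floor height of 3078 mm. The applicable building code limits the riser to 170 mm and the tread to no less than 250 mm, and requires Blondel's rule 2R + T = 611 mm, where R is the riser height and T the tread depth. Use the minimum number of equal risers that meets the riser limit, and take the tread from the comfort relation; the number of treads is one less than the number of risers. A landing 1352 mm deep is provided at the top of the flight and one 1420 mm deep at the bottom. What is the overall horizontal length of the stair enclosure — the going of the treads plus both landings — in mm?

7938 mm

3078 / 170 = 18.106 → round up to 19 risers.
Riser R = 3078 / 19 = 162 mm, within the 170 mm limit.
T = 611 − 2·162 = 287 mm, which satisfies the 250 mm minimum.
19 risers give 18 treads; going = 18 × 287 = 5166 mm.
Add landings: 5166 + 1352 + 1420 = 7938 mm.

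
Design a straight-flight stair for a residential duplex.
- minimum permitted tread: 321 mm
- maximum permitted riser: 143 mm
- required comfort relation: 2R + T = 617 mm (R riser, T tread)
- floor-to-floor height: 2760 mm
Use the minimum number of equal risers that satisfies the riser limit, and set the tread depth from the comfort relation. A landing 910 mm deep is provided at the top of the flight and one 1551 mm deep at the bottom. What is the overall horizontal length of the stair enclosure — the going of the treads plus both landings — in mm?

2760 / 143 = 19.301 → round up to 20 risers.
Each riser is 2760/20 = 138 mm (≤ 143 mm).
From 2R + T = 617: T = 617 − 276 = 341 mm.
20 risers give 19 treads; going = 19 × 341 = 6479 mm.
Enclosure = 6479 + 910 + 1551 = 8940 mm.

8940 mm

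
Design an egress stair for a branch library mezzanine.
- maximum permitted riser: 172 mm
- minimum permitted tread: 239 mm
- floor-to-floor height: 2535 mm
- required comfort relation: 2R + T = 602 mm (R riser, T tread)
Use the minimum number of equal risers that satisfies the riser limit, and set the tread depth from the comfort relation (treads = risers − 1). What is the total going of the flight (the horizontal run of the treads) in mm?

2535 / 172 = 14.74, so 15 risers are needed.
Riser R = 2535 / 15 = 169 mm, within the 172 mm limit.
Tread T = 602 − 2 × 169 = 264 mm (≥ 239 mm).
15 risers give 14 treads; going = 14 × 264 = 3696 mm.

3696 mm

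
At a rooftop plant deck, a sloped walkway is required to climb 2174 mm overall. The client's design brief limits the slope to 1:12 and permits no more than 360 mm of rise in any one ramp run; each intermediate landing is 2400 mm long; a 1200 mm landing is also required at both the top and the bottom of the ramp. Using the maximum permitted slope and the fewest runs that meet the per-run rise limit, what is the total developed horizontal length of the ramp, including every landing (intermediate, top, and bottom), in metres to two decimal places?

42.89 m

At most 360 each: 2174/360 = 6.04, giving 7 ramp runs. That means 6 intermediate landings.
Ramp run (horizontal) at 1:12: 2174 × 12 = 26088 mm.
Intermediate landings: 6 × 2400 = 14400 mm.
Top and bottom landings: 2 × 1200 = 2400 mm.
Total = 26088 + 14400 + 2400 = 42888 mm.
= 42.89 m.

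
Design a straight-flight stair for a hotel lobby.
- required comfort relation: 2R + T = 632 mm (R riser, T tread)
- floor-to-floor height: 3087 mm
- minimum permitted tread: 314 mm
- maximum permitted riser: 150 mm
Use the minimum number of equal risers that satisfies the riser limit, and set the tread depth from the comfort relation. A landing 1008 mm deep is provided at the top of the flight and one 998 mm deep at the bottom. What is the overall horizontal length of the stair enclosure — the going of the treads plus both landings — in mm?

8766 mm

At most 150 each: 3087/150 = 20.58, giving 21 risers.
Each riser is 3087/21 = 147 mm (≤ 150 mm).
Tread T = 632 − 2 × 147 = 338 mm (≥ 314 mm).
Treads = 21 − 1 = 20; going = 20 × 338 = 6760 mm.
Enclosure = 6760 + 1008 + 998 = 8766 mm.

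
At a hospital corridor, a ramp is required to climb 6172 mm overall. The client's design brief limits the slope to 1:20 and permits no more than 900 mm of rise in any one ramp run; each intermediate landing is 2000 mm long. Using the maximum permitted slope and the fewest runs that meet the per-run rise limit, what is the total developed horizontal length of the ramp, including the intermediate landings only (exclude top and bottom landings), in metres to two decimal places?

135.44 m

6172 / 900 = 6.86, so 7 ramp runs are needed. That means 6 intermediate landings.
Ramp run (horizontal) at 1:20: 6172 × 20 = 123440 mm.
Intermediate landings: 6 × 2000 = 12000 mm.
Developed length = 123440 + 12000 = 135440 mm.
= 135.44 m.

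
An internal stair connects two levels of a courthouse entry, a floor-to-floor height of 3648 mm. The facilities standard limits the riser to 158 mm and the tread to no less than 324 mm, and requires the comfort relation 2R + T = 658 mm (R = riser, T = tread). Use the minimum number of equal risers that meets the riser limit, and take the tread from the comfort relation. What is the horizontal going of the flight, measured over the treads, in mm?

8142 mm

3648 / 158 = 23.09, so 24 risers are needed.
R = 3648 ÷ 24 = 152 mm.
Tread T = 658 − 2 × 152 = 354 mm (≥ 324 mm).
Going = (24 − 1) × 354 = 8142 mm.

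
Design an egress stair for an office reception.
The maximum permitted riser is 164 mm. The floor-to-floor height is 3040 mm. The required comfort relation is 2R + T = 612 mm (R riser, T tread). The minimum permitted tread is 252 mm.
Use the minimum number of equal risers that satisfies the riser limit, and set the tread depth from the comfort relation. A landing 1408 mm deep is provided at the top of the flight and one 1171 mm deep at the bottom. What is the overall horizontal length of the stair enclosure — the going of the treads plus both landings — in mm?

7835 mm

3040 / 164 = 18.54, so 19 risers are needed.
R = 3040 ÷ 19 = 160 mm.
From 2R + T = 612: T = 612 − 320 = 292 mm.
Going = (19 − 1) × 292 = 5256 mm.
Enclosure = 5256 + 1408 + 1171 = 7835 mm.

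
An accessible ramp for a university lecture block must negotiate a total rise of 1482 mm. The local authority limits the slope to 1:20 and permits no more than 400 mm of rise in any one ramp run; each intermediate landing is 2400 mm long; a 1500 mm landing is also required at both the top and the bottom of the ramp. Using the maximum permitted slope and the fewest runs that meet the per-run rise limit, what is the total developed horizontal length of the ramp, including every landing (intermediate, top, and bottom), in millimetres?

39840 mm

⌈1482/400⌉ = 4 ramp runs. That means 3 intermediate landings.
Horizontal run for 1482 mm of rise at 1:20 is 1482 × 20 = 29640 mm.
Intermediate landings: 3 × 2400 = 7200 mm.
Top and bottom landings: 2 × 1500 = 3000 mm.
Total = 29640 + 7200 + 3000 = 39840 mm.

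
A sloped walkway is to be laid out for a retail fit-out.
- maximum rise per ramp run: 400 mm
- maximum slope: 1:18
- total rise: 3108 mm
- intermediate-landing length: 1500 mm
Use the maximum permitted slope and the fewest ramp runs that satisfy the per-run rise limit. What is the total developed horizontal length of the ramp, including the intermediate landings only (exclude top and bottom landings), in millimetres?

⌈3108/400⌉ = 8 ramp runs. That means 7 intermediate landings.
Horizontal run for 3108 mm of rise at 1:18 is 3108 × 18 = 55944 mm.
Intermediate landings: 7 × 1500 = 10500 mm.
Total developed length = 55944 + 10500 = 66444 mm.

66444 mm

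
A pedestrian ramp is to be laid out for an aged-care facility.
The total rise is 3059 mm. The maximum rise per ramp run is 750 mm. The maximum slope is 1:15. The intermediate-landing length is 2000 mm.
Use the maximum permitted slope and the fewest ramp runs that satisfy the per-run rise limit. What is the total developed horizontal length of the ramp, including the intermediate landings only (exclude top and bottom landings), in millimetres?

⌈3059/750⌉ = 5 ramp runs. That means 4 intermediate landings.
Horizontal run for 3059 mm of rise at 1:15 is 3059 × 15 = 45885 mm.
4 intermediate landings contribute 4 × 2000 = 8000 mm.
Total developed length = 45885 + 8000 = 53885 mm.

53885 mm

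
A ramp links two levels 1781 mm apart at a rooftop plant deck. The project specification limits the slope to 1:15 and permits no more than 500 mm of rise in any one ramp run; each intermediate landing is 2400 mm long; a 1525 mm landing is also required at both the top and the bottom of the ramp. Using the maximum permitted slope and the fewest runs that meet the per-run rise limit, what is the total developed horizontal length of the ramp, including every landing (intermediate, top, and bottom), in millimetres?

36965 mm

⌈1781/500⌉ = 4 ramp runs. That means 3 intermediate landings.
Horizontal run for 1781 mm of rise at 1:15 is 1781 × 15 = 26715 mm.
Intermediate landings: 3 × 2400 = 7200 mm.
Top and bottom landings: 2 × 1525 = 3050 mm.
Total = 26715 + 7200 + 3050 = 36965 mm.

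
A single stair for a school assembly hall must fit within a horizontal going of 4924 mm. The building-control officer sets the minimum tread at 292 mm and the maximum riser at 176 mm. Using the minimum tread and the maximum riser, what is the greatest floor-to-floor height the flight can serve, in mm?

Treads that fit: ⌊4924 / 292⌋ = 16.
Risers = treads + 1 = 17.
Maximum height = 17 × 176 = 2992 mm.

2992 mm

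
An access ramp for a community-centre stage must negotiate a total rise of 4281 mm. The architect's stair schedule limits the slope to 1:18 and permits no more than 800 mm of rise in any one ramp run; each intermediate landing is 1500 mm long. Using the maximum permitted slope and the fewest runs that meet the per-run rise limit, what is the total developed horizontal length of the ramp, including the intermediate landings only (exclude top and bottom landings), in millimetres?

84558 mm

4281 / 800 = 5.351 → round up to 6 ramp runs. That means 5 intermediate landings.
Ramp run (horizontal) at 1:18: 4281 × 18 = 77058 mm.
5 intermediate landings contribute 5 × 1500 = 7500 mm.
Total developed length = 77058 + 7500 = 84558 mm.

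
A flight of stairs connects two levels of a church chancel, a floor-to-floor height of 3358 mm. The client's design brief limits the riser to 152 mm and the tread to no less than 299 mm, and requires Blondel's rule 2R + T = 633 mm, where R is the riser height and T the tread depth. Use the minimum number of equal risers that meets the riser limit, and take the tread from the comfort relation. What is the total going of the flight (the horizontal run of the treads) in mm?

7502 mm

3358 / 152 = 22.092 → round up to 23 risers.
Each riser is 3358/23 = 146 mm (≤ 152 mm).
T = 633 − 2·146 = 341 mm, which satisfies the 299 mm minimum.
Treads = 23 − 1 = 22; going = 22 × 341 = 7502 mm.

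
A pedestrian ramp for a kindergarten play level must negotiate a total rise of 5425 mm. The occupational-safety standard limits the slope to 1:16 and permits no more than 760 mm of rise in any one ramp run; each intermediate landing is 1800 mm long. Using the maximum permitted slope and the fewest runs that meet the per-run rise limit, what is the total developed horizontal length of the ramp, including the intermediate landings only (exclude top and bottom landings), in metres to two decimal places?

99.40 m

⌈5425/760⌉ = 8 ramp runs. That means 7 intermediate landings.
Horizontal run for 5425 mm of rise at 1:16 is 5425 × 16 = 86800 mm.
7 intermediate landings contribute 7 × 1800 = 12600 mm.
Developed length = 86800 + 12600 = 99400 mm.
= 99.40 m.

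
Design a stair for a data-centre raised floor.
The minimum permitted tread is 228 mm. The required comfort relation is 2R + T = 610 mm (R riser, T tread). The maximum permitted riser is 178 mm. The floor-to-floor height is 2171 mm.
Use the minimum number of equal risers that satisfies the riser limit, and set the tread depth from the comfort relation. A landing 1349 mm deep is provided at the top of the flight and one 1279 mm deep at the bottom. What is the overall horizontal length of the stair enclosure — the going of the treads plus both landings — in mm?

2171 / 178 = 12.20, so 13 risers are needed.
Each riser is 2171/13 = 167 mm (≤ 178 mm).
T = 610 − 2·167 = 276 mm, which satisfies the 228 mm minimum.
Going = (13 − 1) × 276 = 3312 mm.
Add landings: 3312 + 1349 + 1279 = 5940 mm.

5940 mm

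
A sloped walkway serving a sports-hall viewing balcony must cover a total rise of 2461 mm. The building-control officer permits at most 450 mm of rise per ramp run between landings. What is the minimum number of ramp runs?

2461 / 450 = 5.47, so 6 ramp runs are needed.

6 runs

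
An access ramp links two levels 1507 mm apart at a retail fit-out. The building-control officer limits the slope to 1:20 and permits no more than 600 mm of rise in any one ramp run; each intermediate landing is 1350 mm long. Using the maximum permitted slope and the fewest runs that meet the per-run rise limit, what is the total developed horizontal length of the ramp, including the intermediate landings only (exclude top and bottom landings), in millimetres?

At most 600 each: 1507/600 = 2.51, giving 3 ramp runs. That means 2 intermediate landings.
Horizontal run for 1507 mm of rise at 1:20 is 1507 × 20 = 30140 mm.
2 intermediate landings contribute 2 × 1350 = 2700 mm.
Total developed length = 30140 + 2700 = 32840 mm.

32840 mm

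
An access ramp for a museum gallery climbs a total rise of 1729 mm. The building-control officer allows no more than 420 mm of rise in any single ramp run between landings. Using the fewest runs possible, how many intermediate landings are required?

At most 420 each: 1729/420 = 4.12, giving 5 ramp runs.
5 runs are separated by 4 intermediate landings.

4 intermediate landings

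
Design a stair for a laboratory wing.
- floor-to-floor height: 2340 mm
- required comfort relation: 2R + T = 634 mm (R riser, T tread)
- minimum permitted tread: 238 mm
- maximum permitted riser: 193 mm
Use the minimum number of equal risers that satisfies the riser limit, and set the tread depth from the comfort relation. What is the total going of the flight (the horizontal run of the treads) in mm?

2340 / 193 = 12.12, so 13 risers are needed.
R = 2340 ÷ 13 = 180 mm.
T = 634 − 2·180 = 274 mm, which satisfies the 238 mm minimum.
Going = (13 − 1) × 274 = 3288 mm.

3288 mm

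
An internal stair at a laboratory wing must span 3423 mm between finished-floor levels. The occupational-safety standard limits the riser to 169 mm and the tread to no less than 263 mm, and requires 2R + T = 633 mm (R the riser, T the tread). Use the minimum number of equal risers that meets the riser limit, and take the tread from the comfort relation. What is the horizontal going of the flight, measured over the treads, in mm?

6140 mm

3423 / 169 = 20.25, so 21 risers are needed.
Each riser is 3423/21 = 163 mm (≤ 169 mm).
T = 633 − 2·163 = 307 mm, which satisfies the 263 mm minimum.
Going = (21 − 1) × 307 = 6140 mm.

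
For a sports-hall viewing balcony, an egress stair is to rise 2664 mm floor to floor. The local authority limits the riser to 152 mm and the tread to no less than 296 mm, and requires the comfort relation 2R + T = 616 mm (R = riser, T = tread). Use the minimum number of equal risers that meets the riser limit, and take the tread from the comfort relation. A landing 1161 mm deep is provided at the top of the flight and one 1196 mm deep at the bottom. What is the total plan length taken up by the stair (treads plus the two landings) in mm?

7797 mm

2664 / 152 = 17.53, so 18 risers are needed.
R = 2664 ÷ 18 = 148 mm.
T = 616 − 2·148 = 320 mm, which satisfies the 296 mm minimum.
18 risers give 17 treads; going = 17 × 320 = 5440 mm.
Add landings: 5440 + 1161 + 1196 = 7797 mm.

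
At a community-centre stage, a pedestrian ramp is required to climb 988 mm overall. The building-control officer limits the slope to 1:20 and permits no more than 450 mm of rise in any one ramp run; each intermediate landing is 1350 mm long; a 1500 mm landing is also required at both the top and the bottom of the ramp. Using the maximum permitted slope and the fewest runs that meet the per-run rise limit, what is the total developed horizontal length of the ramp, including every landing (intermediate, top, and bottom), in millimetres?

⌈988/450⌉ = 3 ramp runs. That means 2 intermediate landings.
Ramp run (horizontal) at 1:20: 988 × 20 = 19760 mm.
Intermediate landings: 2 × 1350 = 2700 mm.
Top and bottom landings: 2 × 1500 = 3000 mm.
Total = 19760 + 2700 + 3000 = 25460 mm.

25460 mm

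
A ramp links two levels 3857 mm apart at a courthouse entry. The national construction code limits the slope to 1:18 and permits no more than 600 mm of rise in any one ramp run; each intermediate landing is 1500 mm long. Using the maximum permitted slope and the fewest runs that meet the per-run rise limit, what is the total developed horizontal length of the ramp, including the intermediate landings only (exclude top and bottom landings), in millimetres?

3857 / 600 = 6.428 → round up to 7 ramp runs. That means 6 intermediate landings.
Ramp run (horizontal) at 1:18: 3857 × 18 = 69426 mm.
6 intermediate landings contribute 6 × 1500 = 9000 mm.
Developed length = 69426 + 9000 = 78426 mm.

78426 mm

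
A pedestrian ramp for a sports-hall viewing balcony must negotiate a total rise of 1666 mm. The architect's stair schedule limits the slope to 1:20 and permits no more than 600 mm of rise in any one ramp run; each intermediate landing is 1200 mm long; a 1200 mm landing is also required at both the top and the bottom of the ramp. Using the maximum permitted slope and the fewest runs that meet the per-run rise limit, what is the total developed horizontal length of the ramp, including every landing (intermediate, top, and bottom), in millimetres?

1666 / 600 = 2.777 → round up to 3 ramp runs. That means 2 intermediate landings.
Ramp run (horizontal) at 1:20: 1666 × 20 = 33320 mm.
Intermediate landings: 2 × 1200 = 2400 mm.
Top and bottom landings: 2 × 1200 = 2400 mm.
Total = 33320 + 2400 + 2400 = 38120 mm.

38120 mm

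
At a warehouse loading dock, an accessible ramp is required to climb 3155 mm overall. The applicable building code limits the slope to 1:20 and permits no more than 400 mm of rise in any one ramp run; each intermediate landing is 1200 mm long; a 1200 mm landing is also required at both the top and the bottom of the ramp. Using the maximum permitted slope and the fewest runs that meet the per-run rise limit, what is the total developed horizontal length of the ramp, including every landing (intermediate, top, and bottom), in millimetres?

73900 mm

At most 400 each: 3155/400 = 7.89, giving 8 ramp runs. That means 7 intermediate landings.
Ramp run (horizontal) at 1:20: 3155 × 20 = 63100 mm.
7 intermediate landings contribute 7 × 1200 = 8400 mm.
Top and bottom landings: 2 × 1200 = 2400 mm.
Total = 63100 + 8400 + 2400 = 73900 mm.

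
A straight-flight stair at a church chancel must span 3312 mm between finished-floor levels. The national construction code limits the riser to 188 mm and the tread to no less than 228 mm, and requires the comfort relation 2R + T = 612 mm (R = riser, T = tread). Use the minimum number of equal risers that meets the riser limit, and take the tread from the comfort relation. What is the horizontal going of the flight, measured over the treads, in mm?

3312 / 188 = 17.62, so 18 risers are needed.
Each riser is 3312/18 = 184 mm (≤ 188 mm).
T = 612 − 2·184 = 244 mm, which satisfies the 228 mm minimum.
18 risers give 17 treads; going = 17 × 244 = 4148 mm.

4148 mm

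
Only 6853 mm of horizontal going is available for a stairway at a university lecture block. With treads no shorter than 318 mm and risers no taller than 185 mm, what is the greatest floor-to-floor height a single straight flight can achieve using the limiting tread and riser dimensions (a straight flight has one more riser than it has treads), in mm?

Treads that fit: ⌊6853 / 318⌋ = 21.
Risers = treads + 1 = 22.
Maximum height = 22 × 185 = 4070 mm.

4070 mm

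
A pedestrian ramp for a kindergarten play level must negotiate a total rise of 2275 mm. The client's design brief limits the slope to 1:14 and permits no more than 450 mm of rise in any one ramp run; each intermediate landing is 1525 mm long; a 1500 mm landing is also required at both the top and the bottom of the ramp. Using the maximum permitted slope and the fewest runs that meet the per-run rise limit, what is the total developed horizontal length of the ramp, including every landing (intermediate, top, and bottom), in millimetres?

42475 mm

⌈2275/450⌉ = 6 ramp runs. That means 5 intermediate landings.
Horizontal run for 2275 mm of rise at 1:14 is 2275 × 14 = 31850 mm.
Intermediate landings: 5 × 1525 = 7625 mm.
Top and bottom landings: 2 × 1500 = 3000 mm.
Total = 31850 + 7625 + 3000 = 42475 mm.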